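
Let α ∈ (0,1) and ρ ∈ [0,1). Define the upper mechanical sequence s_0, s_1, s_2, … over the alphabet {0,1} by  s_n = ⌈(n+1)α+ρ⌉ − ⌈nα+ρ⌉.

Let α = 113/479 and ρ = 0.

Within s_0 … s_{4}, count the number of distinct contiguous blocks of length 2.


t_n = ⌈(n·113)/479⌉ for n = 0 … 5:
  n=0…5: ⌈0/479⌉=0 ⌈113/479⌉=1 ⌈226/479⌉=1 ⌈339/479⌉=1 ⌈452/479⌉=1 ⌈565/479⌉=2
s_n = t_(n+1) − t_n for n = 0 … 4 gives
prefix = 10001
slide a length-2 window over [0..1] … [3..4] (4 windows); first occurrence of each distinct factor:
  [  0..  1] 10
  [  1..  2] 00
  [  3..  4] 01
  (the other 1 window repeats one of these)
distinct factors: {00, 01, 10}
count = 3  (Sturmian bound for length 2 is 3)

3


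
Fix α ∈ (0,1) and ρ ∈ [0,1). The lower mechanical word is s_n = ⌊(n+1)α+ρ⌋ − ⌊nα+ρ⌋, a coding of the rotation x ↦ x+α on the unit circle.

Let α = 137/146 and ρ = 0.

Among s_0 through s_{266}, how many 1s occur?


#1s = Σ_{n=0}^{266} s_n = Σ_{n=0}^{266} (⌊(n+1)α+ρ⌋ − ⌊nα+ρ⌋)
the sum telescopes: every ⌊nα+ρ⌋ with 0 < n < 267 appears once with + and once with −, leaving ⌊267α+ρ⌋ − ⌊0·α+ρ⌋
267α + ρ = (267·137) / 146 = 36579/146
ρ = 0/146
⌊36579/146⌋ = 250,  ⌊0/146⌋ = 0
#1s = 250 − 0 = 250

250


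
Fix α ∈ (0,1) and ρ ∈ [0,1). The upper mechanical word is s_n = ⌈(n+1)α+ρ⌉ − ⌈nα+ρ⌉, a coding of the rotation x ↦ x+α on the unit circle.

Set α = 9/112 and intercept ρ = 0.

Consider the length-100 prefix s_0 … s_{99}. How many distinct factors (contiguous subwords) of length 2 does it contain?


3

t_n = ⌈(n·9)/112⌉ for n = 0 … 100:
  n=0…9: ⌈0/112⌉=0 ⌈9/112⌉=1 ⌈18/112⌉=1 ⌈27/112⌉=1 ⌈36/112⌉=1 ⌈45/112⌉=1 ⌈54/112⌉=1 ⌈63/112⌉=1 ⌈72/112⌉=1 ⌈81/112⌉=1
  n=10…19: ⌈90/112⌉=1 ⌈99/112⌉=1 ⌈108/112⌉=1 ⌈117/112⌉=2 ⌈126/112⌉=2 ⌈135/112⌉=2 ⌈144/112⌉=2 ⌈153/112⌉=2 ⌈162/112⌉=2 ⌈171/112⌉=2
  n=20…29: ⌈180/112⌉=2 ⌈189/112⌉=2 ⌈198/112⌉=2 ⌈207/112⌉=2 ⌈216/112⌉=2 ⌈225/112⌉=3 ⌈234/112⌉=3 ⌈243/112⌉=3 ⌈252/112⌉=3 ⌈261/112⌉=3
  n=30…39: ⌈270/112⌉=3 ⌈279/112⌉=3 ⌈288/112⌉=3 ⌈297/112⌉=3 ⌈306/112⌉=3 ⌈315/112⌉=3 ⌈324/112⌉=3 ⌈333/112⌉=3 ⌈342/112⌉=4 ⌈351/112⌉=4
  n=40…49: ⌈360/112⌉=4 ⌈369/112⌉=4 ⌈378/112⌉=4 ⌈387/112⌉=4 ⌈396/112⌉=4 ⌈405/112⌉=4 ⌈414/112⌉=4 ⌈423/112⌉=4 ⌈432/112⌉=4 ⌈441/112⌉=4
  n=50…59: ⌈450/112⌉=5 ⌈459/112⌉=5 ⌈468/112⌉=5 ⌈477/112⌉=5 ⌈486/112⌉=5 ⌈495/112⌉=5 ⌈504/112⌉=5 ⌈513/112⌉=5 ⌈522/112⌉=5 ⌈531/112⌉=5
  n=60…69: ⌈540/112⌉=5 ⌈549/112⌉=5 ⌈558/112⌉=5 ⌈567/112⌉=6 ⌈576/112⌉=6 ⌈585/112⌉=6 ⌈594/112⌉=6 ⌈603/112⌉=6 ⌈612/112⌉=6 ⌈621/112⌉=6
  n=70…79: ⌈630/112⌉=6 ⌈639/112⌉=6 ⌈648/112⌉=6 ⌈657/112⌉=6 ⌈666/112⌉=6 ⌈675/112⌉=7 ⌈684/112⌉=7 ⌈693/112⌉=7 ⌈702/112⌉=7 ⌈711/112⌉=7
  n=80…89: ⌈720/112⌉=7 ⌈729/112⌉=7 ⌈738/112⌉=7 ⌈747/112⌉=7 ⌈756/112⌉=7 ⌈765/112⌉=7 ⌈774/112⌉=7 ⌈783/112⌉=7 ⌈792/112⌉=8 ⌈801/112⌉=8
  n=90…99: ⌈810/112⌉=8 ⌈819/112⌉=8 ⌈828/112⌉=8 ⌈837/112⌉=8 ⌈846/112⌉=8 ⌈855/112⌉=8 ⌈864/112⌉=8 ⌈873/112⌉=8 ⌈882/112⌉=8 ⌈891/112⌉=8
  n=100: ⌈900/112⌉=9
s_n = t_(n+1) − t_n for n = 0 … 99 gives
prefix = 1000000000001000000000001000000000000100000000000100000000000010000000000010000000000001000000000001
slide a length-2 window over [0..1] … [98..99] (99 windows); first occurrence of each distinct factor:
  [  0..  1] 10
  [  1..  2] 00
  [ 11.. 12] 01
  (the other 96 windows repeat one of these)
distinct factors: {00, 01, 10}
count = 3  (Sturmian bound for length 2 is 3)


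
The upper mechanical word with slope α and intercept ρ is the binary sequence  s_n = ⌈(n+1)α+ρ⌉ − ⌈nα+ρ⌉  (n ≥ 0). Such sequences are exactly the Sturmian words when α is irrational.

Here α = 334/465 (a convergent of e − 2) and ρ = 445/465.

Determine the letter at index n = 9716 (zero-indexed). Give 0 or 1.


1

(n+1)α + ρ = (9717·334 + 445) / 465 = 3245923/465
nα + ρ     = (9716·334 + 445) / 465 = 3245589/465
⌈3245923/465⌉ = 6981,  ⌈3245589/465⌉ = 6980
s_{9716} = 6981 − 6980 = 1


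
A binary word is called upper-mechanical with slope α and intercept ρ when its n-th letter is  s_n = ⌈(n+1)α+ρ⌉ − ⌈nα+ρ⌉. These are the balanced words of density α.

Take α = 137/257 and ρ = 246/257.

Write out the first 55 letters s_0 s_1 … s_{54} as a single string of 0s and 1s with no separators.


n=0: ⌈(1·137+246)/257⌉ − ⌈(0·137+246)/257⌉ = ⌈383/257⌉ − ⌈246/257⌉ = 2 − 1 = 1
n=1: ⌈(2·137+246)/257⌉ − ⌈(1·137+246)/257⌉ = ⌈520/257⌉ − ⌈383/257⌉ = 3 − 2 = 1
n=2: ⌈(3·137+246)/257⌉ − ⌈(2·137+246)/257⌉ = ⌈657/257⌉ − ⌈520/257⌉ = 3 − 3 = 0
n=3: ⌈(4·137+246)/257⌉ − ⌈(3·137+246)/257⌉ = ⌈794/257⌉ − ⌈657/257⌉ = 4 − 3 = 1
n=4: ⌈(5·137+246)/257⌉ − ⌈(4·137+246)/257⌉ = ⌈931/257⌉ − ⌈794/257⌉ = 4 − 4 = 0
n=5: ⌈(6·137+246)/257⌉ − ⌈(5·137+246)/257⌉ = ⌈1068/257⌉ − ⌈931/257⌉ = 5 − 4 = 1
n=6: ⌈(7·137+246)/257⌉ − ⌈(6·137+246)/257⌉ = ⌈1205/257⌉ − ⌈1068/257⌉ = 5 − 5 = 0
n=7: ⌈(8·137+246)/257⌉ − ⌈(7·137+246)/257⌉ = ⌈1342/257⌉ − ⌈1205/257⌉ = 6 − 5 = 1
n=8: ⌈(9·137+246)/257⌉ − ⌈(8·137+246)/257⌉ = ⌈1479/257⌉ − ⌈1342/257⌉ = 6 − 6 = 0
n=9: ⌈(10·137+246)/257⌉ − ⌈(9·137+246)/257⌉ = ⌈1616/257⌉ − ⌈1479/257⌉ = 7 − 6 = 1
n=10: ⌈(11·137+246)/257⌉ − ⌈(10·137+246)/257⌉ = ⌈1753/257⌉ − ⌈1616/257⌉ = 7 − 7 = 0
n=11: ⌈(12·137+246)/257⌉ − ⌈(11·137+246)/257⌉ = ⌈1890/257⌉ − ⌈1753/257⌉ = 8 − 7 = 1
n=12: ⌈(13·137+246)/257⌉ − ⌈(12·137+246)/257⌉ = ⌈2027/257⌉ − ⌈1890/257⌉ = 8 − 8 = 0
n=13: ⌈(14·137+246)/257⌉ − ⌈(13·137+246)/257⌉ = ⌈2164/257⌉ − ⌈2027/257⌉ = 9 − 8 = 1
n=14: ⌈(15·137+246)/257⌉ − ⌈(14·137+246)/257⌉ = ⌈2301/257⌉ − ⌈2164/257⌉ = 9 − 9 = 0
n=15: ⌈(16·137+246)/257⌉ − ⌈(15·137+246)/257⌉ = ⌈2438/257⌉ − ⌈2301/257⌉ = 10 − 9 = 1
n=16: ⌈(17·137+246)/257⌉ − ⌈(16·137+246)/257⌉ = ⌈2575/257⌉ − ⌈2438/257⌉ = 11 − 10 = 1
n=17: ⌈(18·137+246)/257⌉ − ⌈(17·137+246)/257⌉ = ⌈2712/257⌉ − ⌈2575/257⌉ = 11 − 11 = 0
n=18: ⌈(19·137+246)/257⌉ − ⌈(18·137+246)/257⌉ = ⌈2849/257⌉ − ⌈2712/257⌉ = 12 − 11 = 1
n=19: ⌈(20·137+246)/257⌉ − ⌈(19·137+246)/257⌉ = ⌈2986/257⌉ − ⌈2849/257⌉ = 12 − 12 = 0
n=20: ⌈(21·137+246)/257⌉ − ⌈(20·137+246)/257⌉ = ⌈3123/257⌉ − ⌈2986/257⌉ = 13 − 12 = 1
n=21: ⌈(22·137+246)/257⌉ − ⌈(21·137+246)/257⌉ = ⌈3260/257⌉ − ⌈3123/257⌉ = 13 − 13 = 0
n=22: ⌈(23·137+246)/257⌉ − ⌈(22·137+246)/257⌉ = ⌈3397/257⌉ − ⌈3260/257⌉ = 14 − 13 = 1
n=23: ⌈(24·137+246)/257⌉ − ⌈(23·137+246)/257⌉ = ⌈3534/257⌉ − ⌈3397/257⌉ = 14 − 14 = 0
n=24: ⌈(25·137+246)/257⌉ − ⌈(24·137+246)/257⌉ = ⌈3671/257⌉ − ⌈3534/257⌉ = 15 − 14 = 1
n=25: ⌈(26·137+246)/257⌉ − ⌈(25·137+246)/257⌉ = ⌈3808/257⌉ − ⌈3671/257⌉ = 15 − 15 = 0
n=26: ⌈(27·137+246)/257⌉ − ⌈(26·137+246)/257⌉ = ⌈3945/257⌉ − ⌈3808/257⌉ = 16 − 15 = 1
n=27: ⌈(28·137+246)/257⌉ − ⌈(27·137+246)/257⌉ = ⌈4082/257⌉ − ⌈3945/257⌉ = 16 − 16 = 0
n=28: ⌈(29·137+246)/257⌉ − ⌈(28·137+246)/257⌉ = ⌈4219/257⌉ − ⌈4082/257⌉ = 17 − 16 = 1
n=29: ⌈(30·137+246)/257⌉ − ⌈(29·137+246)/257⌉ = ⌈4356/257⌉ − ⌈4219/257⌉ = 17 − 17 = 0
n=30: ⌈(31·137+246)/257⌉ − ⌈(30·137+246)/257⌉ = ⌈4493/257⌉ − ⌈4356/257⌉ = 18 − 17 = 1
n=31: ⌈(32·137+246)/257⌉ − ⌈(31·137+246)/257⌉ = ⌈4630/257⌉ − ⌈4493/257⌉ = 19 − 18 = 1
n=32: ⌈(33·137+246)/257⌉ − ⌈(32·137+246)/257⌉ = ⌈4767/257⌉ − ⌈4630/257⌉ = 19 − 19 = 0
n=33: ⌈(34·137+246)/257⌉ − ⌈(33·137+246)/257⌉ = ⌈4904/257⌉ − ⌈4767/257⌉ = 20 − 19 = 1
n=34: ⌈(35·137+246)/257⌉ − ⌈(34·137+246)/257⌉ = ⌈5041/257⌉ − ⌈4904/257⌉ = 20 − 20 = 0
n=35: ⌈(36·137+246)/257⌉ − ⌈(35·137+246)/257⌉ = ⌈5178/257⌉ − ⌈5041/257⌉ = 21 − 20 = 1
n=36: ⌈(37·137+246)/257⌉ − ⌈(36·137+246)/257⌉ = ⌈5315/257⌉ − ⌈5178/257⌉ = 21 − 21 = 0
n=37: ⌈(38·137+246)/257⌉ − ⌈(37·137+246)/257⌉ = ⌈5452/257⌉ − ⌈5315/257⌉ = 22 − 21 = 1
n=38: ⌈(39·137+246)/257⌉ − ⌈(38·137+246)/257⌉ = ⌈5589/257⌉ − ⌈5452/257⌉ = 22 − 22 = 0
n=39: ⌈(40·137+246)/257⌉ − ⌈(39·137+246)/257⌉ = ⌈5726/257⌉ − ⌈5589/257⌉ = 23 − 22 = 1
n=40: ⌈(41·137+246)/257⌉ − ⌈(40·137+246)/257⌉ = ⌈5863/257⌉ − ⌈5726/257⌉ = 23 − 23 = 0
n=41: ⌈(42·137+246)/257⌉ − ⌈(41·137+246)/257⌉ = ⌈6000/257⌉ − ⌈5863/257⌉ = 24 − 23 = 1
n=42: ⌈(43·137+246)/257⌉ − ⌈(42·137+246)/257⌉ = ⌈6137/257⌉ − ⌈6000/257⌉ = 24 − 24 = 0
n=43: ⌈(44·137+246)/257⌉ − ⌈(43·137+246)/257⌉ = ⌈6274/257⌉ − ⌈6137/257⌉ = 25 − 24 = 1
n=44: ⌈(45·137+246)/257⌉ − ⌈(44·137+246)/257⌉ = ⌈6411/257⌉ − ⌈6274/257⌉ = 25 − 25 = 0
n=45: ⌈(46·137+246)/257⌉ − ⌈(45·137+246)/257⌉ = ⌈6548/257⌉ − ⌈6411/257⌉ = 26 − 25 = 1
n=46: ⌈(47·137+246)/257⌉ − ⌈(46·137+246)/257⌉ = ⌈6685/257⌉ − ⌈6548/257⌉ = 27 − 26 = 1
n=47: ⌈(48·137+246)/257⌉ − ⌈(47·137+246)/257⌉ = ⌈6822/257⌉ − ⌈6685/257⌉ = 27 − 27 = 0
n=48: ⌈(49·137+246)/257⌉ − ⌈(48·137+246)/257⌉ = ⌈6959/257⌉ − ⌈6822/257⌉ = 28 − 27 = 1
n=49: ⌈(50·137+246)/257⌉ − ⌈(49·137+246)/257⌉ = ⌈7096/257⌉ − ⌈6959/257⌉ = 28 − 28 = 0
n=50: ⌈(51·137+246)/257⌉ − ⌈(50·137+246)/257⌉ = ⌈7233/257⌉ − ⌈7096/257⌉ = 29 − 28 = 1
n=51: ⌈(52·137+246)/257⌉ − ⌈(51·137+246)/257⌉ = ⌈7370/257⌉ − ⌈7233/257⌉ = 29 − 29 = 0
n=52: ⌈(53·137+246)/257⌉ − ⌈(52·137+246)/257⌉ = ⌈7507/257⌉ − ⌈7370/257⌉ = 30 − 29 = 1
n=53: ⌈(54·137+246)/257⌉ − ⌈(53·137+246)/257⌉ = ⌈7644/257⌉ − ⌈7507/257⌉ = 30 − 30 = 0
n=54: ⌈(55·137+246)/257⌉ − ⌈(54·137+246)/257⌉ = ⌈7781/257⌉ − ⌈7644/257⌉ = 31 − 30 = 1

1101010101010101101010101010101101010101010101101010101


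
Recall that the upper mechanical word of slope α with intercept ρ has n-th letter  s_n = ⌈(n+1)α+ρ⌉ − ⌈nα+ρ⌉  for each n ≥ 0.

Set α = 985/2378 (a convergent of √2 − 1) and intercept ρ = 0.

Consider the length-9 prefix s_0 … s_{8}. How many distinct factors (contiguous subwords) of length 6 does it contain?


4

t_n = ⌈(n·985)/2378⌉ for n = 0 … 9:
  n=0…9: ⌈0/2378⌉=0 ⌈985/2378⌉=1 ⌈1970/2378⌉=1 ⌈2955/2378⌉=2 ⌈3940/2378⌉=2 ⌈4925/2378⌉=3 ⌈5910/2378⌉=3 ⌈6895/2378⌉=3 ⌈7880/2378⌉=4 ⌈8865/2378⌉=4
s_n = t_(n+1) − t_n for n = 0 … 8 gives
prefix = 101010010
slide a length-6 window over [0..5] … [3..8] (4 windows); first occurrence of each distinct factor:
  [  0..  5] 101010
  [  1..  6] 010100
  [  2..  7] 101001
  [  3..  8] 010010
distinct factors: {010010, 010100, 101001, 101010}
count = 4  (Sturmian bound for length 6 is 7)


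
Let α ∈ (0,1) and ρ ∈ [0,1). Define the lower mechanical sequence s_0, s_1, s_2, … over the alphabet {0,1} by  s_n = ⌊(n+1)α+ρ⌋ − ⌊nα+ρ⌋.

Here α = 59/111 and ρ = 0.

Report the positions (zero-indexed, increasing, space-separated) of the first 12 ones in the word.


1 3 5 7 9 11 13 15 16 18 20 22

n=0: ⌊59/111⌋−⌊0/111⌋ = 0−0 = 0
n=1: ⌊118/111⌋−⌊59/111⌋ = 1−0 = 1  ← one
n=2: ⌊177/111⌋−⌊118/111⌋ = 1−1 = 0
n=3: ⌊236/111⌋−⌊177/111⌋ = 2−1 = 1  ← one
n=4: ⌊295/111⌋−⌊236/111⌋ = 2−2 = 0
n=5: ⌊354/111⌋−⌊295/111⌋ = 3−2 = 1  ← one
n=6: ⌊413/111⌋−⌊354/111⌋ = 3−3 = 0
n=7: ⌊472/111⌋−⌊413/111⌋ = 4−3 = 1  ← one
n=8: ⌊531/111⌋−⌊472/111⌋ = 4−4 = 0
n=9: ⌊590/111⌋−⌊531/111⌋ = 5−4 = 1  ← one
n=10: ⌊649/111⌋−⌊590/111⌋ = 5−5 = 0
n=11: ⌊708/111⌋−⌊649/111⌋ = 6−5 = 1  ← one
n=12: ⌊767/111⌋−⌊708/111⌋ = 6−6 = 0
n=13: ⌊826/111⌋−⌊767/111⌋ = 7−6 = 1  ← one
n=14: ⌊885/111⌋−⌊826/111⌋ = 7−7 = 0
n=15: ⌊944/111⌋−⌊885/111⌋ = 8−7 = 1  ← one
n=16: ⌊1003/111⌋−⌊944/111⌋ = 9−8 = 1  ← one
n=17: ⌊1062/111⌋−⌊1003/111⌋ = 9−9 = 0
n=18: ⌊1121/111⌋−⌊1062/111⌋ = 10−9 = 1  ← one
n=19: ⌊1180/111⌋−⌊1121/111⌋ = 10−10 = 0
n=20: ⌊1239/111⌋−⌊1180/111⌋ = 11−10 = 1  ← one
n=21: ⌊1298/111⌋−⌊1239/111⌋ = 11−11 = 0
n=22: ⌊1357/111⌋−⌊1298/111⌋ = 12−11 = 1  ← one
positions of the first 12 ones: 1 3 5 7 9 11 13 15 16 18 20 22


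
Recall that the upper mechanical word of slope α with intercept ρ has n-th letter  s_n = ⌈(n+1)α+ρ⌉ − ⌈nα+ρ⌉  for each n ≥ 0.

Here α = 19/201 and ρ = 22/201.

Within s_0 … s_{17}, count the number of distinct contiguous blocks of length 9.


t_n = ⌈(n·19+22)/201⌉ for n = 0 … 18:
  n=0…9: ⌈22/201⌉=1 ⌈41/201⌉=1 ⌈60/201⌉=1 ⌈79/201⌉=1 ⌈98/201⌉=1 ⌈117/201⌉=1 ⌈136/201⌉=1 ⌈155/201⌉=1 ⌈174/201⌉=1 ⌈193/201⌉=1
  n=10…18: ⌈212/201⌉=2 ⌈231/201⌉=2 ⌈250/201⌉=2 ⌈269/201⌉=2 ⌈288/201⌉=2 ⌈307/201⌉=2 ⌈326/201⌉=2 ⌈345/201⌉=2 ⌈364/201⌉=2
s_n = t_(n+1) − t_n for n = 0 … 17 gives
prefix = 000000000100000000
slide a length-9 window over [0..8] … [9..17] (10 windows); first occurrence of each distinct factor:
  [  0..  8] 000000000
  [  1..  9] 000000001
  [  2.. 10] 000000010
  [  3.. 11] 000000100
  [  4.. 12] 000001000
  [  5.. 13] 000010000
  [  6.. 14] 000100000
  [  7.. 15] 001000000
  [  8.. 16] 010000000
  [  9.. 17] 100000000
distinct factors: {000000000, 000000001, 000000010, 000000100, 000001000, 000010000, 000100000, 001000000, 010000000, 100000000}
count = 10  (Sturmian bound for length 9 is 10)

10


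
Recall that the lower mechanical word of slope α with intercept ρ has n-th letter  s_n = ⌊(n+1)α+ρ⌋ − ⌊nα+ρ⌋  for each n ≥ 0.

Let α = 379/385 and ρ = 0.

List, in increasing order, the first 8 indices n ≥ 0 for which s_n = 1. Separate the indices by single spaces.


1 2 3 4 5 6 7 8

n=0: ⌊379/385⌋−⌊0/385⌋ = 0−0 = 0
n=1: ⌊758/385⌋−⌊379/385⌋ = 1−0 = 1  ← one
n=2: ⌊1137/385⌋−⌊758/385⌋ = 2−1 = 1  ← one
n=3: ⌊1516/385⌋−⌊1137/385⌋ = 3−2 = 1  ← one
n=4: ⌊1895/385⌋−⌊1516/385⌋ = 4−3 = 1  ← one
n=5: ⌊2274/385⌋−⌊1895/385⌋ = 5−4 = 1  ← one
n=6: ⌊2653/385⌋−⌊2274/385⌋ = 6−5 = 1  ← one
n=7: ⌊3032/385⌋−⌊2653/385⌋ = 7−6 = 1  ← one
n=8: ⌊3411/385⌋−⌊3032/385⌋ = 8−7 = 1  ← one
positions of the first 8 ones: 1 2 3 4 5 6 7 8


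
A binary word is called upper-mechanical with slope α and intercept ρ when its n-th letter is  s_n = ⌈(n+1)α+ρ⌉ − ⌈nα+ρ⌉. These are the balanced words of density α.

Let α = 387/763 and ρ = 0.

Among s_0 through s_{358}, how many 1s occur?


#1s = Σ_{n=0}^{358} s_n = Σ_{n=0}^{358} (⌈(n+1)α+ρ⌉ − ⌈nα+ρ⌉)
the sum telescopes: every ⌈nα+ρ⌉ with 0 < n < 359 appears once with + and once with −, leaving ⌈359α+ρ⌉ − ⌈0·α+ρ⌉
359α + ρ = (359·387) / 763 = 138933/763
ρ = 0/763
⌈138933/763⌉ = 183,  ⌈0/763⌉ = 0
#1s = 183 − 0 = 183

183


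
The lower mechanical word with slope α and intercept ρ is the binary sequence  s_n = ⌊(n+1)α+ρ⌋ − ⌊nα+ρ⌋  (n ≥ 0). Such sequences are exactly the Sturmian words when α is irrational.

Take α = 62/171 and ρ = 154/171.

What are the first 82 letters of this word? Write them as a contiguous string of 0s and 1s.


n=0: ⌊(1·62+154)/171⌋ − ⌊(0·62+154)/171⌋ = ⌊216/171⌋ − ⌊154/171⌋ = 1 − 0 = 1
n=1: ⌊(2·62+154)/171⌋ − ⌊(1·62+154)/171⌋ = ⌊278/171⌋ − ⌊216/171⌋ = 1 − 1 = 0
n=2: ⌊(3·62+154)/171⌋ − ⌊(2·62+154)/171⌋ = ⌊340/171⌋ − ⌊278/171⌋ = 1 − 1 = 0
n=3: ⌊(4·62+154)/171⌋ − ⌊(3·62+154)/171⌋ = ⌊402/171⌋ − ⌊340/171⌋ = 2 − 1 = 1
n=4: ⌊(5·62+154)/171⌋ − ⌊(4·62+154)/171⌋ = ⌊464/171⌋ − ⌊402/171⌋ = 2 − 2 = 0
n=5: ⌊(6·62+154)/171⌋ − ⌊(5·62+154)/171⌋ = ⌊526/171⌋ − ⌊464/171⌋ = 3 − 2 = 1
n=6: ⌊(7·62+154)/171⌋ − ⌊(6·62+154)/171⌋ = ⌊588/171⌋ − ⌊526/171⌋ = 3 − 3 = 0
n=7: ⌊(8·62+154)/171⌋ − ⌊(7·62+154)/171⌋ = ⌊650/171⌋ − ⌊588/171⌋ = 3 − 3 = 0
n=8: ⌊(9·62+154)/171⌋ − ⌊(8·62+154)/171⌋ = ⌊712/171⌋ − ⌊650/171⌋ = 4 − 3 = 1
n=9: ⌊(10·62+154)/171⌋ − ⌊(9·62+154)/171⌋ = ⌊774/171⌋ − ⌊712/171⌋ = 4 − 4 = 0
n=10: ⌊(11·62+154)/171⌋ − ⌊(10·62+154)/171⌋ = ⌊836/171⌋ − ⌊774/171⌋ = 4 − 4 = 0
n=11: ⌊(12·62+154)/171⌋ − ⌊(11·62+154)/171⌋ = ⌊898/171⌋ − ⌊836/171⌋ = 5 − 4 = 1
n=12: ⌊(13·62+154)/171⌋ − ⌊(12·62+154)/171⌋ = ⌊960/171⌋ − ⌊898/171⌋ = 5 − 5 = 0
n=13: ⌊(14·62+154)/171⌋ − ⌊(13·62+154)/171⌋ = ⌊1022/171⌋ − ⌊960/171⌋ = 5 − 5 = 0
n=14: ⌊(15·62+154)/171⌋ − ⌊(14·62+154)/171⌋ = ⌊1084/171⌋ − ⌊1022/171⌋ = 6 − 5 = 1
n=15: ⌊(16·62+154)/171⌋ − ⌊(15·62+154)/171⌋ = ⌊1146/171⌋ − ⌊1084/171⌋ = 6 − 6 = 0
n=16: ⌊(17·62+154)/171⌋ − ⌊(16·62+154)/171⌋ = ⌊1208/171⌋ − ⌊1146/171⌋ = 7 − 6 = 1
n=17: ⌊(18·62+154)/171⌋ − ⌊(17·62+154)/171⌋ = ⌊1270/171⌋ − ⌊1208/171⌋ = 7 − 7 = 0
n=18: ⌊(19·62+154)/171⌋ − ⌊(18·62+154)/171⌋ = ⌊1332/171⌋ − ⌊1270/171⌋ = 7 − 7 = 0
n=19: ⌊(20·62+154)/171⌋ − ⌊(19·62+154)/171⌋ = ⌊1394/171⌋ − ⌊1332/171⌋ = 8 − 7 = 1
n=20: ⌊(21·62+154)/171⌋ − ⌊(20·62+154)/171⌋ = ⌊1456/171⌋ − ⌊1394/171⌋ = 8 − 8 = 0
n=21: ⌊(22·62+154)/171⌋ − ⌊(21·62+154)/171⌋ = ⌊1518/171⌋ − ⌊1456/171⌋ = 8 − 8 = 0
n=22: ⌊(23·62+154)/171⌋ − ⌊(22·62+154)/171⌋ = ⌊1580/171⌋ − ⌊1518/171⌋ = 9 − 8 = 1
n=23: ⌊(24·62+154)/171⌋ − ⌊(23·62+154)/171⌋ = ⌊1642/171⌋ − ⌊1580/171⌋ = 9 − 9 = 0
n=24: ⌊(25·62+154)/171⌋ − ⌊(24·62+154)/171⌋ = ⌊1704/171⌋ − ⌊1642/171⌋ = 9 − 9 = 0
n=25: ⌊(26·62+154)/171⌋ − ⌊(25·62+154)/171⌋ = ⌊1766/171⌋ − ⌊1704/171⌋ = 10 − 9 = 1
n=26: ⌊(27·62+154)/171⌋ − ⌊(26·62+154)/171⌋ = ⌊1828/171⌋ − ⌊1766/171⌋ = 10 − 10 = 0
n=27: ⌊(28·62+154)/171⌋ − ⌊(27·62+154)/171⌋ = ⌊1890/171⌋ − ⌊1828/171⌋ = 11 − 10 = 1
n=28: ⌊(29·62+154)/171⌋ − ⌊(28·62+154)/171⌋ = ⌊1952/171⌋ − ⌊1890/171⌋ = 11 − 11 = 0
n=29: ⌊(30·62+154)/171⌋ − ⌊(29·62+154)/171⌋ = ⌊2014/171⌋ − ⌊1952/171⌋ = 11 − 11 = 0
n=30: ⌊(31·62+154)/171⌋ − ⌊(30·62+154)/171⌋ = ⌊2076/171⌋ − ⌊2014/171⌋ = 12 − 11 = 1
n=31: ⌊(32·62+154)/171⌋ − ⌊(31·62+154)/171⌋ = ⌊2138/171⌋ − ⌊2076/171⌋ = 12 − 12 = 0
n=32: ⌊(33·62+154)/171⌋ − ⌊(32·62+154)/171⌋ = ⌊2200/171⌋ − ⌊2138/171⌋ = 12 − 12 = 0
n=33: ⌊(34·62+154)/171⌋ − ⌊(33·62+154)/171⌋ = ⌊2262/171⌋ − ⌊2200/171⌋ = 13 − 12 = 1
n=34: ⌊(35·62+154)/171⌋ − ⌊(34·62+154)/171⌋ = ⌊2324/171⌋ − ⌊2262/171⌋ = 13 − 13 = 0
n=35: ⌊(36·62+154)/171⌋ − ⌊(35·62+154)/171⌋ = ⌊2386/171⌋ − ⌊2324/171⌋ = 13 − 13 = 0
n=36: ⌊(37·62+154)/171⌋ − ⌊(36·62+154)/171⌋ = ⌊2448/171⌋ − ⌊2386/171⌋ = 14 − 13 = 1
n=37: ⌊(38·62+154)/171⌋ − ⌊(37·62+154)/171⌋ = ⌊2510/171⌋ − ⌊2448/171⌋ = 14 − 14 = 0
n=38: ⌊(39·62+154)/171⌋ − ⌊(38·62+154)/171⌋ = ⌊2572/171⌋ − ⌊2510/171⌋ = 15 − 14 = 1
n=39: ⌊(40·62+154)/171⌋ − ⌊(39·62+154)/171⌋ = ⌊2634/171⌋ − ⌊2572/171⌋ = 15 − 15 = 0
n=40: ⌊(41·62+154)/171⌋ − ⌊(40·62+154)/171⌋ = ⌊2696/171⌋ − ⌊2634/171⌋ = 15 − 15 = 0
n=41: ⌊(42·62+154)/171⌋ − ⌊(41·62+154)/171⌋ = ⌊2758/171⌋ − ⌊2696/171⌋ = 16 − 15 = 1
n=42: ⌊(43·62+154)/171⌋ − ⌊(42·62+154)/171⌋ = ⌊2820/171⌋ − ⌊2758/171⌋ = 16 − 16 = 0
n=43: ⌊(44·62+154)/171⌋ − ⌊(43·62+154)/171⌋ = ⌊2882/171⌋ − ⌊2820/171⌋ = 16 − 16 = 0
n=44: ⌊(45·62+154)/171⌋ − ⌊(44·62+154)/171⌋ = ⌊2944/171⌋ − ⌊2882/171⌋ = 17 − 16 = 1
n=45: ⌊(46·62+154)/171⌋ − ⌊(45·62+154)/171⌋ = ⌊3006/171⌋ − ⌊2944/171⌋ = 17 − 17 = 0
n=46: ⌊(47·62+154)/171⌋ − ⌊(46·62+154)/171⌋ = ⌊3068/171⌋ − ⌊3006/171⌋ = 17 − 17 = 0
n=47: ⌊(48·62+154)/171⌋ − ⌊(47·62+154)/171⌋ = ⌊3130/171⌋ − ⌊3068/171⌋ = 18 − 17 = 1
n=48: ⌊(49·62+154)/171⌋ − ⌊(48·62+154)/171⌋ = ⌊3192/171⌋ − ⌊3130/171⌋ = 18 − 18 = 0
n=49: ⌊(50·62+154)/171⌋ − ⌊(49·62+154)/171⌋ = ⌊3254/171⌋ − ⌊3192/171⌋ = 19 − 18 = 1
n=50: ⌊(51·62+154)/171⌋ − ⌊(50·62+154)/171⌋ = ⌊3316/171⌋ − ⌊3254/171⌋ = 19 − 19 = 0
n=51: ⌊(52·62+154)/171⌋ − ⌊(51·62+154)/171⌋ = ⌊3378/171⌋ − ⌊3316/171⌋ = 19 − 19 = 0
n=52: ⌊(53·62+154)/171⌋ − ⌊(52·62+154)/171⌋ = ⌊3440/171⌋ − ⌊3378/171⌋ = 20 − 19 = 1
n=53: ⌊(54·62+154)/171⌋ − ⌊(53·62+154)/171⌋ = ⌊3502/171⌋ − ⌊3440/171⌋ = 20 − 20 = 0
n=54: ⌊(55·62+154)/171⌋ − ⌊(54·62+154)/171⌋ = ⌊3564/171⌋ − ⌊3502/171⌋ = 20 − 20 = 0
n=55: ⌊(56·62+154)/171⌋ − ⌊(55·62+154)/171⌋ = ⌊3626/171⌋ − ⌊3564/171⌋ = 21 − 20 = 1
n=56: ⌊(57·62+154)/171⌋ − ⌊(56·62+154)/171⌋ = ⌊3688/171⌋ − ⌊3626/171⌋ = 21 − 21 = 0
n=57: ⌊(58·62+154)/171⌋ − ⌊(57·62+154)/171⌋ = ⌊3750/171⌋ − ⌊3688/171⌋ = 21 − 21 = 0
n=58: ⌊(59·62+154)/171⌋ − ⌊(58·62+154)/171⌋ = ⌊3812/171⌋ − ⌊3750/171⌋ = 22 − 21 = 1
n=59: ⌊(60·62+154)/171⌋ − ⌊(59·62+154)/171⌋ = ⌊3874/171⌋ − ⌊3812/171⌋ = 22 − 22 = 0
n=60: ⌊(61·62+154)/171⌋ − ⌊(60·62+154)/171⌋ = ⌊3936/171⌋ − ⌊3874/171⌋ = 23 − 22 = 1
n=61: ⌊(62·62+154)/171⌋ − ⌊(61·62+154)/171⌋ = ⌊3998/171⌋ − ⌊3936/171⌋ = 23 − 23 = 0
n=62: ⌊(63·62+154)/171⌋ − ⌊(62·62+154)/171⌋ = ⌊4060/171⌋ − ⌊3998/171⌋ = 23 − 23 = 0
n=63: ⌊(64·62+154)/171⌋ − ⌊(63·62+154)/171⌋ = ⌊4122/171⌋ − ⌊4060/171⌋ = 24 − 23 = 1
n=64: ⌊(65·62+154)/171⌋ − ⌊(64·62+154)/171⌋ = ⌊4184/171⌋ − ⌊4122/171⌋ = 24 − 24 = 0
n=65: ⌊(66·62+154)/171⌋ − ⌊(65·62+154)/171⌋ = ⌊4246/171⌋ − ⌊4184/171⌋ = 24 − 24 = 0
n=66: ⌊(67·62+154)/171⌋ − ⌊(66·62+154)/171⌋ = ⌊4308/171⌋ − ⌊4246/171⌋ = 25 − 24 = 1
n=67: ⌊(68·62+154)/171⌋ − ⌊(67·62+154)/171⌋ = ⌊4370/171⌋ − ⌊4308/171⌋ = 25 − 25 = 0
n=68: ⌊(69·62+154)/171⌋ − ⌊(68·62+154)/171⌋ = ⌊4432/171⌋ − ⌊4370/171⌋ = 25 − 25 = 0
n=69: ⌊(70·62+154)/171⌋ − ⌊(69·62+154)/171⌋ = ⌊4494/171⌋ − ⌊4432/171⌋ = 26 − 25 = 1
n=70: ⌊(71·62+154)/171⌋ − ⌊(70·62+154)/171⌋ = ⌊4556/171⌋ − ⌊4494/171⌋ = 26 − 26 = 0
n=71: ⌊(72·62+154)/171⌋ − ⌊(71·62+154)/171⌋ = ⌊4618/171⌋ − ⌊4556/171⌋ = 27 − 26 = 1
n=72: ⌊(73·62+154)/171⌋ − ⌊(72·62+154)/171⌋ = ⌊4680/171⌋ − ⌊4618/171⌋ = 27 − 27 = 0
n=73: ⌊(74·62+154)/171⌋ − ⌊(73·62+154)/171⌋ = ⌊4742/171⌋ − ⌊4680/171⌋ = 27 − 27 = 0
n=74: ⌊(75·62+154)/171⌋ − ⌊(74·62+154)/171⌋ = ⌊4804/171⌋ − ⌊4742/171⌋ = 28 − 27 = 1
n=75: ⌊(76·62+154)/171⌋ − ⌊(75·62+154)/171⌋ = ⌊4866/171⌋ − ⌊4804/171⌋ = 28 − 28 = 0
n=76: ⌊(77·62+154)/171⌋ − ⌊(76·62+154)/171⌋ = ⌊4928/171⌋ − ⌊4866/171⌋ = 28 − 28 = 0
n=77: ⌊(78·62+154)/171⌋ − ⌊(77·62+154)/171⌋ = ⌊4990/171⌋ − ⌊4928/171⌋ = 29 − 28 = 1
n=78: ⌊(79·62+154)/171⌋ − ⌊(78·62+154)/171⌋ = ⌊5052/171⌋ − ⌊4990/171⌋ = 29 − 29 = 0
n=79: ⌊(80·62+154)/171⌋ − ⌊(79·62+154)/171⌋ = ⌊5114/171⌋ − ⌊5052/171⌋ = 29 − 29 = 0
n=80: ⌊(81·62+154)/171⌋ − ⌊(80·62+154)/171⌋ = ⌊5176/171⌋ − ⌊5114/171⌋ = 30 − 29 = 1
n=81: ⌊(82·62+154)/171⌋ − ⌊(81·62+154)/171⌋ = ⌊5238/171⌋ − ⌊5176/171⌋ = 30 − 30 = 0

1001010010010010100100100101001001001010010010010100100100101001001001010010010010


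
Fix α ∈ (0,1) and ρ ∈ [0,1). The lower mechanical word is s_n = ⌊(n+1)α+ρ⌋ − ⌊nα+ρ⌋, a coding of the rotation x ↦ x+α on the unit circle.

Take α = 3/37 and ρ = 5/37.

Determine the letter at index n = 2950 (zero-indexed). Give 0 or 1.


0

(n+1)α + ρ = (2951·3 + 5) / 37 = 8858/37
nα + ρ     = (2950·3 + 5) / 37 = 8855/37
⌊8858/37⌋ = 239,  ⌊8855/37⌋ = 239
s_{2950} = 239 − 239 = 0


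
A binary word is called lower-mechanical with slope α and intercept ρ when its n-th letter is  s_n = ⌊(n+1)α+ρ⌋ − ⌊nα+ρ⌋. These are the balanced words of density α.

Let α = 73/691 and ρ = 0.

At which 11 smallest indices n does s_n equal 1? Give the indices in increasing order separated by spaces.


9 18 28 37 47 56 66 75 85 94 104

n=0: ⌊73/691⌋−⌊0/691⌋ = 0−0 = 0
n=1: ⌊146/691⌋−⌊73/691⌋ = 0−0 = 0
  …
n=9: ⌊730/691⌋−⌊657/691⌋ = 1−0 = 1  ← one
n=10: ⌊803/691⌋−⌊730/691⌋ = 1−1 = 0
n=11: ⌊876/691⌋−⌊803/691⌋ = 1−1 = 0
  …
n=18: ⌊1387/691⌋−⌊1314/691⌋ = 2−1 = 1  ← one
n=19: ⌊1460/691⌋−⌊1387/691⌋ = 2−2 = 0
n=20: ⌊1533/691⌋−⌊1460/691⌋ = 2−2 = 0
  …
n=28: ⌊2117/691⌋−⌊2044/691⌋ = 3−2 = 1  ← one
n=29: ⌊2190/691⌋−⌊2117/691⌋ = 3−3 = 0
n=30: ⌊2263/691⌋−⌊2190/691⌋ = 3−3 = 0
  …
n=37: ⌊2774/691⌋−⌊2701/691⌋ = 4−3 = 1  ← one
n=38: ⌊2847/691⌋−⌊2774/691⌋ = 4−4 = 0
n=39: ⌊2920/691⌋−⌊2847/691⌋ = 4−4 = 0
  …
n=47: ⌊3504/691⌋−⌊3431/691⌋ = 5−4 = 1  ← one
n=48: ⌊3577/691⌋−⌊3504/691⌋ = 5−5 = 0
n=49: ⌊3650/691⌋−⌊3577/691⌋ = 5−5 = 0
  …
n=56: ⌊4161/691⌋−⌊4088/691⌋ = 6−5 = 1  ← one
n=57: ⌊4234/691⌋−⌊4161/691⌋ = 6−6 = 0
n=58: ⌊4307/691⌋−⌊4234/691⌋ = 6−6 = 0
  …
n=66: ⌊4891/691⌋−⌊4818/691⌋ = 7−6 = 1  ← one
n=67: ⌊4964/691⌋−⌊4891/691⌋ = 7−7 = 0
n=68: ⌊5037/691⌋−⌊4964/691⌋ = 7−7 = 0
  …
n=75: ⌊5548/691⌋−⌊5475/691⌋ = 8−7 = 1  ← one
n=76: ⌊5621/691⌋−⌊5548/691⌋ = 8−8 = 0
n=77: ⌊5694/691⌋−⌊5621/691⌋ = 8−8 = 0
  …
n=85: ⌊6278/691⌋−⌊6205/691⌋ = 9−8 = 1  ← one
n=86: ⌊6351/691⌋−⌊6278/691⌋ = 9−9 = 0
n=87: ⌊6424/691⌋−⌊6351/691⌋ = 9−9 = 0
  …
n=94: ⌊6935/691⌋−⌊6862/691⌋ = 10−9 = 1  ← one
n=95: ⌊7008/691⌋−⌊6935/691⌋ = 10−10 = 0
n=96: ⌊7081/691⌋−⌊7008/691⌋ = 10−10 = 0
  …
n=104: ⌊7665/691⌋−⌊7592/691⌋ = 11−10 = 1  ← one
positions of the first 11 ones: 9 18 28 37 47 56 66 75 85 94 104


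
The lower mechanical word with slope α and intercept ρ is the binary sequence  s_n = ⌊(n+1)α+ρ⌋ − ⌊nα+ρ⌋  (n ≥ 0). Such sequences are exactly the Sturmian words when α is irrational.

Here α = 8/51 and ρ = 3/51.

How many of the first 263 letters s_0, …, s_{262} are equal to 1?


41

#1s = Σ_{n=0}^{262} s_n = Σ_{n=0}^{262} (⌊(n+1)α+ρ⌋ − ⌊nα+ρ⌋)
the sum telescopes: every ⌊nα+ρ⌋ with 0 < n < 263 appears once with + and once with −, leaving ⌊263α+ρ⌋ − ⌊0·α+ρ⌋
263α + ρ = (263·8 + 3) / 51 = 2107/51
ρ = 3/51
⌊2107/51⌋ = 41,  ⌊3/51⌋ = 0
#1s = 41 − 0 = 41


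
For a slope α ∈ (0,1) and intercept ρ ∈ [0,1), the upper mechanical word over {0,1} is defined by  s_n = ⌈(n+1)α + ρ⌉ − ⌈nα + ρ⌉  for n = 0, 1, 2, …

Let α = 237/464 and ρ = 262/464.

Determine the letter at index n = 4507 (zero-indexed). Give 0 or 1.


(n+1)α + ρ = (4508·237 + 262) / 464 = 1068658/464
nα + ρ     = (4507·237 + 262) / 464 = 1068421/464
⌈1068658/464⌉ = 2304,  ⌈1068421/464⌉ = 2303
s_{4507} = 2304 − 2303 = 1

1


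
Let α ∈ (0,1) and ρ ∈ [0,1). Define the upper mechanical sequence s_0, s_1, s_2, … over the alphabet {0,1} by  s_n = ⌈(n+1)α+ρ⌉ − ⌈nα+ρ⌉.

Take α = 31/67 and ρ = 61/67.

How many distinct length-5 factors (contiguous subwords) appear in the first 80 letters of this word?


t_n = ⌈(n·31+61)/67⌉ for n = 0 … 80:
  n=0…9: ⌈61/67⌉=1 ⌈92/67⌉=2 ⌈123/67⌉=2 ⌈154/67⌉=3 ⌈185/67⌉=3 ⌈216/67⌉=4 ⌈247/67⌉=4 ⌈278/67⌉=5 ⌈309/67⌉=5 ⌈340/67⌉=6
  n=10…19: ⌈371/67⌉=6 ⌈402/67⌉=6 ⌈433/67⌉=7 ⌈464/67⌉=7 ⌈495/67⌉=8 ⌈526/67⌉=8 ⌈557/67⌉=9 ⌈588/67⌉=9 ⌈619/67⌉=10 ⌈650/67⌉=10
  n=20…29: ⌈681/67⌉=11 ⌈712/67⌉=11 ⌈743/67⌉=12 ⌈774/67⌉=12 ⌈805/67⌉=13 ⌈836/67⌉=13 ⌈867/67⌉=13 ⌈898/67⌉=14 ⌈929/67⌉=14 ⌈960/67⌉=15
  n=30…39: ⌈991/67⌉=15 ⌈1022/67⌉=16 ⌈1053/67⌉=16 ⌈1084/67⌉=17 ⌈1115/67⌉=17 ⌈1146/67⌉=18 ⌈1177/67⌉=18 ⌈1208/67⌉=19 ⌈1239/67⌉=19 ⌈1270/67⌉=19
  n=40…49: ⌈1301/67⌉=20 ⌈1332/67⌉=20 ⌈1363/67⌉=21 ⌈1394/67⌉=21 ⌈1425/67⌉=22 ⌈1456/67⌉=22 ⌈1487/67⌉=23 ⌈1518/67⌉=23 ⌈1549/67⌉=24 ⌈1580/67⌉=24
  n=50…59: ⌈1611/67⌉=25 ⌈1642/67⌉=25 ⌈1673/67⌉=25 ⌈1704/67⌉=26 ⌈1735/67⌉=26 ⌈1766/67⌉=27 ⌈1797/67⌉=27 ⌈1828/67⌉=28 ⌈1859/67⌉=28 ⌈1890/67⌉=29
  n=60…69: ⌈1921/67⌉=29 ⌈1952/67⌉=30 ⌈1983/67⌉=30 ⌈2014/67⌉=31 ⌈2045/67⌉=31 ⌈2076/67⌉=31 ⌈2107/67⌉=32 ⌈2138/67⌉=32 ⌈2169/67⌉=33 ⌈2200/67⌉=33
  n=70…79: ⌈2231/67⌉=34 ⌈2262/67⌉=34 ⌈2293/67⌉=35 ⌈2324/67⌉=35 ⌈2355/67⌉=36 ⌈2386/67⌉=36 ⌈2417/67⌉=37 ⌈2448/67⌉=37 ⌈2479/67⌉=37 ⌈2510/67⌉=38
  n=80: ⌈2541/67⌉=38
s_n = t_(n+1) − t_n for n = 0 … 79 gives
prefix = 10101010100101010101010100101010101010010101010101001010101010100101010101010010
slide a length-5 window over [0..4] … [75..79] (76 windows); first occurrence of each distinct factor:
  [  0..  4] 10101
  [  1..  5] 01010
  [  6.. 10] 10100
  [  7.. 11] 01001
  [  8.. 12] 10010
  [  9.. 13] 00101
  (the other 70 windows repeat one of these)
distinct factors: {00101, 01001, 01010, 10010, 10100, 10101}
count = 6  (Sturmian bound for length 5 is 6)

6


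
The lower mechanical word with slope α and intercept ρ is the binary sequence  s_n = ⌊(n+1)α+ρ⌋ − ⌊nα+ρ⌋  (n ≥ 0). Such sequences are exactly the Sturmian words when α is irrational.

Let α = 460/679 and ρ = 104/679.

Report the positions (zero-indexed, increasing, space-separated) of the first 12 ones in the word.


n=0: ⌊564/679⌋−⌊104/679⌋ = 0−0 = 0
n=1: ⌊1024/679⌋−⌊564/679⌋ = 1−0 = 1  ← one
n=2: ⌊1484/679⌋−⌊1024/679⌋ = 2−1 = 1  ← one
n=3: ⌊1944/679⌋−⌊1484/679⌋ = 2−2 = 0
n=4: ⌊2404/679⌋−⌊1944/679⌋ = 3−2 = 1  ← one
n=5: ⌊2864/679⌋−⌊2404/679⌋ = 4−3 = 1  ← one
n=6: ⌊3324/679⌋−⌊2864/679⌋ = 4−4 = 0
n=7: ⌊3784/679⌋−⌊3324/679⌋ = 5−4 = 1  ← one
n=8: ⌊4244/679⌋−⌊3784/679⌋ = 6−5 = 1  ← one
n=9: ⌊4704/679⌋−⌊4244/679⌋ = 6−6 = 0
n=10: ⌊5164/679⌋−⌊4704/679⌋ = 7−6 = 1  ← one
n=11: ⌊5624/679⌋−⌊5164/679⌋ = 8−7 = 1  ← one
n=12: ⌊6084/679⌋−⌊5624/679⌋ = 8−8 = 0
n=13: ⌊6544/679⌋−⌊6084/679⌋ = 9−8 = 1  ← one
n=14: ⌊7004/679⌋−⌊6544/679⌋ = 10−9 = 1  ← one
n=15: ⌊7464/679⌋−⌊7004/679⌋ = 10−10 = 0
n=16: ⌊7924/679⌋−⌊7464/679⌋ = 11−10 = 1  ← one
n=17: ⌊8384/679⌋−⌊7924/679⌋ = 12−11 = 1  ← one
positions of the first 12 ones: 1 2 4 5 7 8 10 11 13 14 16 17

1 2 4 5 7 8 10 11 13 14 16 17


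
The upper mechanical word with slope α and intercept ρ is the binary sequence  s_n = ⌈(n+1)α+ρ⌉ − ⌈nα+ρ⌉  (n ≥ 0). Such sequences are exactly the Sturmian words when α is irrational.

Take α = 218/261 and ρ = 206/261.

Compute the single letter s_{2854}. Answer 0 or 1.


(n+1)α + ρ = (2855·218 + 206) / 261 = 622596/261
nα + ρ     = (2854·218 + 206) / 261 = 622378/261
⌈622596/261⌉ = 2386,  ⌈622378/261⌉ = 2385
s_{2854} = 2386 − 2385 = 1

1


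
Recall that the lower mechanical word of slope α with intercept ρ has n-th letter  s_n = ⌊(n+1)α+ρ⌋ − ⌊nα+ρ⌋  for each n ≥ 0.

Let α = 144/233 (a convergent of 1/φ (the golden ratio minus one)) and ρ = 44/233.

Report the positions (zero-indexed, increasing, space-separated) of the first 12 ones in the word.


1 2 4 6 7 9 11 12 14 15 17 19

n=0: ⌊188/233⌋−⌊44/233⌋ = 0−0 = 0
n=1: ⌊332/233⌋−⌊188/233⌋ = 1−0 = 1  ← one
n=2: ⌊476/233⌋−⌊332/233⌋ = 2−1 = 1  ← one
n=3: ⌊620/233⌋−⌊476/233⌋ = 2−2 = 0
n=4: ⌊764/233⌋−⌊620/233⌋ = 3−2 = 1  ← one
n=5: ⌊908/233⌋−⌊764/233⌋ = 3−3 = 0
n=6: ⌊1052/233⌋−⌊908/233⌋ = 4−3 = 1  ← one
n=7: ⌊1196/233⌋−⌊1052/233⌋ = 5−4 = 1  ← one
n=8: ⌊1340/233⌋−⌊1196/233⌋ = 5−5 = 0
n=9: ⌊1484/233⌋−⌊1340/233⌋ = 6−5 = 1  ← one
n=10: ⌊1628/233⌋−⌊1484/233⌋ = 6−6 = 0
n=11: ⌊1772/233⌋−⌊1628/233⌋ = 7−6 = 1  ← one
n=12: ⌊1916/233⌋−⌊1772/233⌋ = 8−7 = 1  ← one
n=13: ⌊2060/233⌋−⌊1916/233⌋ = 8−8 = 0
n=14: ⌊2204/233⌋−⌊2060/233⌋ = 9−8 = 1  ← one
n=15: ⌊2348/233⌋−⌊2204/233⌋ = 10−9 = 1  ← one
n=16: ⌊2492/233⌋−⌊2348/233⌋ = 10−10 = 0
n=17: ⌊2636/233⌋−⌊2492/233⌋ = 11−10 = 1  ← one
n=18: ⌊2780/233⌋−⌊2636/233⌋ = 11−11 = 0
n=19: ⌊2924/233⌋−⌊2780/233⌋ = 12−11 = 1  ← one
positions of the first 12 ones: 1 2 4 6 7 9 11 12 14 15 17 19


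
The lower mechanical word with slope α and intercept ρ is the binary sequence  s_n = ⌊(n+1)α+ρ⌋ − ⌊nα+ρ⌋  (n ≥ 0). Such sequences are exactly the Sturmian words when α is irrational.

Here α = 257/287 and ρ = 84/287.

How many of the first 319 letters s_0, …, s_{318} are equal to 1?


#1s = Σ_{n=0}^{318} s_n = Σ_{n=0}^{318} (⌊(n+1)α+ρ⌋ − ⌊nα+ρ⌋)
the sum telescopes: every ⌊nα+ρ⌋ with 0 < n < 319 appears once with + and once with −, leaving ⌊319α+ρ⌋ − ⌊0·α+ρ⌋
319α + ρ = (319·257 + 84) / 287 = 82067/287
ρ = 84/287
⌊82067/287⌋ = 285,  ⌊84/287⌋ = 0
#1s = 285 − 0 = 285

285


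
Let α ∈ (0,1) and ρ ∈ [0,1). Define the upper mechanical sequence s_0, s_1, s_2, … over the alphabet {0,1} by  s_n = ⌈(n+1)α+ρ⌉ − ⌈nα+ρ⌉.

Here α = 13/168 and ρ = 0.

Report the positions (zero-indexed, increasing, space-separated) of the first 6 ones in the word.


n=0: ⌈13/168⌉−⌈0/168⌉ = 1−0 = 1  ← one
n=1: ⌈26/168⌉−⌈13/168⌉ = 1−1 = 0
n=2: ⌈39/168⌉−⌈26/168⌉ = 1−1 = 0
  …
n=12: ⌈169/168⌉−⌈156/168⌉ = 2−1 = 1  ← one
n=13: ⌈182/168⌉−⌈169/168⌉ = 2−2 = 0
n=14: ⌈195/168⌉−⌈182/168⌉ = 2−2 = 0
  …
n=25: ⌈338/168⌉−⌈325/168⌉ = 3−2 = 1  ← one
n=26: ⌈351/168⌉−⌈338/168⌉ = 3−3 = 0
n=27: ⌈364/168⌉−⌈351/168⌉ = 3−3 = 0
  …
n=38: ⌈507/168⌉−⌈494/168⌉ = 4−3 = 1  ← one
n=39: ⌈520/168⌉−⌈507/168⌉ = 4−4 = 0
n=40: ⌈533/168⌉−⌈520/168⌉ = 4−4 = 0
  …
n=51: ⌈676/168⌉−⌈663/168⌉ = 5−4 = 1  ← one
n=52: ⌈689/168⌉−⌈676/168⌉ = 5−5 = 0
n=53: ⌈702/168⌉−⌈689/168⌉ = 5−5 = 0
  …
n=64: ⌈845/168⌉−⌈832/168⌉ = 6−5 = 1  ← one
positions of the first 6 ones: 0 12 25 38 51 64

0 12 25 38 51 64


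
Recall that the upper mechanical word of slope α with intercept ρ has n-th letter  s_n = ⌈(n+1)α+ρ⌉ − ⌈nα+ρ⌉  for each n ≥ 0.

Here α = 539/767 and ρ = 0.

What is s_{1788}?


1

(n+1)α + ρ = (1789·539) / 767 = 964271/767
nα + ρ     = (1788·539) / 767 = 963732/767
⌈964271/767⌉ = 1258,  ⌈963732/767⌉ = 1257
s_{1788} = 1258 − 1257 = 1


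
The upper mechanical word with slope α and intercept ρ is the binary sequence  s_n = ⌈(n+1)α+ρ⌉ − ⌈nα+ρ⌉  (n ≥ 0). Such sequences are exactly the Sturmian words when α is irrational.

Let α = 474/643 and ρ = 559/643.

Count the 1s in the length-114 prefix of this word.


#1s = Σ_{n=0}^{113} s_n = Σ_{n=0}^{113} (⌈(n+1)α+ρ⌉ − ⌈nα+ρ⌉)
the sum telescopes: every ⌈nα+ρ⌉ with 0 < n < 114 appears once with + and once with −, leaving ⌈114α+ρ⌉ − ⌈0·α+ρ⌉
114α + ρ = (114·474 + 559) / 643 = 54595/643
ρ = 559/643
⌈54595/643⌉ = 85,  ⌈559/643⌉ = 1
#1s = 85 − 1 = 84

84


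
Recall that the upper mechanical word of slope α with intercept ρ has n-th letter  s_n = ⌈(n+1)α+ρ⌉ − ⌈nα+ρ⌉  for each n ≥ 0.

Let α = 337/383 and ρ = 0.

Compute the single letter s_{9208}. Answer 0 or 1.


(n+1)α + ρ = (9209·337) / 383 = 3103433/383
nα + ρ     = (9208·337) / 383 = 3103096/383
⌈3103433/383⌉ = 8103,  ⌈3103096/383⌉ = 8103
s_{9208} = 8103 − 8103 = 0

0


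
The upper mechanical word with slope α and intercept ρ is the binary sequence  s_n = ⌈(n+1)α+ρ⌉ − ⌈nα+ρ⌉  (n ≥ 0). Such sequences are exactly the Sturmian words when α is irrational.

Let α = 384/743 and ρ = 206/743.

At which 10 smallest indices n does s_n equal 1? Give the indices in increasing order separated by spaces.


1 3 5 7 9 11 13 14 16 18

n=0: ⌈590/743⌉−⌈206/743⌉ = 1−1 = 0
n=1: ⌈974/743⌉−⌈590/743⌉ = 2−1 = 1  ← one
n=2: ⌈1358/743⌉−⌈974/743⌉ = 2−2 = 0
n=3: ⌈1742/743⌉−⌈1358/743⌉ = 3−2 = 1  ← one
n=4: ⌈2126/743⌉−⌈1742/743⌉ = 3−3 = 0
n=5: ⌈2510/743⌉−⌈2126/743⌉ = 4−3 = 1  ← one
n=6: ⌈2894/743⌉−⌈2510/743⌉ = 4−4 = 0
n=7: ⌈3278/743⌉−⌈2894/743⌉ = 5−4 = 1  ← one
n=8: ⌈3662/743⌉−⌈3278/743⌉ = 5−5 = 0
n=9: ⌈4046/743⌉−⌈3662/743⌉ = 6−5 = 1  ← one
n=10: ⌈4430/743⌉−⌈4046/743⌉ = 6−6 = 0
n=11: ⌈4814/743⌉−⌈4430/743⌉ = 7−6 = 1  ← one
n=12: ⌈5198/743⌉−⌈4814/743⌉ = 7−7 = 0
n=13: ⌈5582/743⌉−⌈5198/743⌉ = 8−7 = 1  ← one
n=14: ⌈5966/743⌉−⌈5582/743⌉ = 9−8 = 1  ← one
n=15: ⌈6350/743⌉−⌈5966/743⌉ = 9−9 = 0
n=16: ⌈6734/743⌉−⌈6350/743⌉ = 10−9 = 1  ← one
n=17: ⌈7118/743⌉−⌈6734/743⌉ = 10−10 = 0
n=18: ⌈7502/743⌉−⌈7118/743⌉ = 11−10 = 1  ← one
positions of the first 10 ones: 1 3 5 7 9 11 13 14 16 18


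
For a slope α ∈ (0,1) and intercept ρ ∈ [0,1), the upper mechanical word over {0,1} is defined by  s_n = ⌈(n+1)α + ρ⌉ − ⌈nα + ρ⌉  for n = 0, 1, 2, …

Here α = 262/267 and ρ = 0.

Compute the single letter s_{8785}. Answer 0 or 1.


1

(n+1)α + ρ = (8786·262) / 267 = 2301932/267
nα + ρ     = (8785·262) / 267 = 2301670/267
⌈2301932/267⌉ = 8622,  ⌈2301670/267⌉ = 8621
s_{8785} = 8622 − 8621 = 1


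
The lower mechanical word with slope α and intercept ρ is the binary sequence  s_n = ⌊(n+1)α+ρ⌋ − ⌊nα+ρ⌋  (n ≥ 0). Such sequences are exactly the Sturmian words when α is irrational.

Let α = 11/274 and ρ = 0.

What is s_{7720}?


0

(n+1)α + ρ = (7721·11) / 274 = 84931/274
nα + ρ     = (7720·11) / 274 = 84920/274
⌊84931/274⌋ = 309,  ⌊84920/274⌋ = 309
s_{7720} = 309 − 309 = 0


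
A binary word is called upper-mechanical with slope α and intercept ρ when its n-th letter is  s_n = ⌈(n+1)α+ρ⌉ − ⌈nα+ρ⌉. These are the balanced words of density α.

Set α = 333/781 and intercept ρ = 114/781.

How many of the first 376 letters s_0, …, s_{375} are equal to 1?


160

#1s = Σ_{n=0}^{375} s_n = Σ_{n=0}^{375} (⌈(n+1)α+ρ⌉ − ⌈nα+ρ⌉)
the sum telescopes: every ⌈nα+ρ⌉ with 0 < n < 376 appears once with + and once with −, leaving ⌈376α+ρ⌉ − ⌈0·α+ρ⌉
376α + ρ = (376·333 + 114) / 781 = 125322/781
ρ = 114/781
⌈125322/781⌉ = 161,  ⌈114/781⌉ = 1
#1s = 161 − 1 = 160
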